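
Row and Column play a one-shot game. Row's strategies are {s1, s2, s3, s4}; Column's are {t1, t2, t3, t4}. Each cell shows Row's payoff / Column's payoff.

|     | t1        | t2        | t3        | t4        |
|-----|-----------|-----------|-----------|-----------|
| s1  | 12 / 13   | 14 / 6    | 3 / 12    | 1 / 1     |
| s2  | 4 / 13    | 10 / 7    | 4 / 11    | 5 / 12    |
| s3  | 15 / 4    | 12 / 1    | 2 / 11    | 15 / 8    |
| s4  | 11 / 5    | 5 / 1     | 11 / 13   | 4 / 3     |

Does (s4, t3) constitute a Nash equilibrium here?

Yes

Holding Column at t3: Row gets 11 from s4, versus 3 from s1, 4 from s2, 2 from s3. No profitable deviation for Row.
Holding Row at s4: Column gets 13 from t3, versus 5 from t1, 1 from t2, 3 from t4. No profitable deviation for Column either.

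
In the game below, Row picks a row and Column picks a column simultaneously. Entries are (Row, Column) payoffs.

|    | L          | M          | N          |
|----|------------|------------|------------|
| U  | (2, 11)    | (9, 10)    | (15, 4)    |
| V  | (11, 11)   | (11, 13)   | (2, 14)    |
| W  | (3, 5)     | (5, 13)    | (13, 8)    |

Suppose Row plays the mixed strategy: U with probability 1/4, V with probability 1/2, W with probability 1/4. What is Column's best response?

M

Column's best reply maximizes expected payoff against the mix.
L: (1/4)·11 + (1/2)·11 + (1/4)·5 = 19/2
M: (1/4)·10 + (1/2)·13 + (1/4)·13 = 49/4
N: (1/4)·4 + (1/2)·14 + (1/4)·8 = 10
Highest expected payoff is 49/4, from M.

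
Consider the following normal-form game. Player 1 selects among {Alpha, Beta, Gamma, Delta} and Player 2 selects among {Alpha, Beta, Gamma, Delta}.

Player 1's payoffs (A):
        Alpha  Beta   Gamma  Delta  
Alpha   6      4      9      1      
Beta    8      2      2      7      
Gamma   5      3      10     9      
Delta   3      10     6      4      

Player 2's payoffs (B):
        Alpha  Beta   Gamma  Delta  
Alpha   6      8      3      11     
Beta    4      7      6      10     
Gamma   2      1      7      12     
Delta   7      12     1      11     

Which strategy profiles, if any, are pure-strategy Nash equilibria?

(Gamma, Delta) and (Delta, Beta)

A profile is a Nash equilibrium when each player is best-responding to the other.
Player 1's best responses — vs Alpha: Beta (payoff 8); vs Beta: Delta (payoff 10); vs Gamma: Gamma (payoff 10); vs Delta: Gamma (payoff 9).
Player 2's best responses — vs Alpha: Delta (payoff 11); vs Beta: Delta (payoff 10); vs Gamma: Delta (payoff 12); vs Delta: Beta (payoff 12).
Mutual best responses occur at (Gamma, Delta) and (Delta, Beta); at each, neither player gains by switching.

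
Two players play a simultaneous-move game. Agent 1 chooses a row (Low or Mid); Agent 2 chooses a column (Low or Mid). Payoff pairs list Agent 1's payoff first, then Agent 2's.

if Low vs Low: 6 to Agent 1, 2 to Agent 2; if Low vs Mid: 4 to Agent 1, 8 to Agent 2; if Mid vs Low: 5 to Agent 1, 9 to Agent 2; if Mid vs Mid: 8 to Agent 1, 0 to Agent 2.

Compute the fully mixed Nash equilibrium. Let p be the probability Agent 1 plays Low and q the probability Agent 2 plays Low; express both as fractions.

p = 3/5, q = 4/5

Each player's mixing probability is pinned down by making the *other* player indifferent.
Agent 2 indifferent between Low and Mid: p·2 + (1−p)·9 = p·8 + (1−p)·0 ⟹ 9 + (-7)p = 0 + 8p ⟹ p = 3/5.
Agent 1 indifferent between Low and Mid: q·6 + (1−q)·4 = q·5 + (1−q)·8 ⟹ 4 + 2q = 8 + (-3)q ⟹ q = 4/5.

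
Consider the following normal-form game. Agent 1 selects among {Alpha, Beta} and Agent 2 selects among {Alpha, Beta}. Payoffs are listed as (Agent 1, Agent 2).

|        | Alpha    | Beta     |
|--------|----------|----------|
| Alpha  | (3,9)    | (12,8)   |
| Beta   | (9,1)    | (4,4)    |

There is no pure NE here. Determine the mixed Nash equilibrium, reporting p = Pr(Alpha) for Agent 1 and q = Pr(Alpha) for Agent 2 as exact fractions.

Each player's mixing probability is pinned down by making the *other* player indifferent.
Agent 2 indifferent between Alpha and Beta: p·9 + (1−p)·1 = p·8 + (1−p)·4 ⟹ 1 + 8p = 4 + 4p ⟹ p = 3/4.
Agent 1 indifferent between Alpha and Beta: q·3 + (1−q)·12 = q·9 + (1−q)·4 ⟹ 12 + (-9)q = 4 + 5q ⟹ q = 4/7.

p = 3/4, q = 4/7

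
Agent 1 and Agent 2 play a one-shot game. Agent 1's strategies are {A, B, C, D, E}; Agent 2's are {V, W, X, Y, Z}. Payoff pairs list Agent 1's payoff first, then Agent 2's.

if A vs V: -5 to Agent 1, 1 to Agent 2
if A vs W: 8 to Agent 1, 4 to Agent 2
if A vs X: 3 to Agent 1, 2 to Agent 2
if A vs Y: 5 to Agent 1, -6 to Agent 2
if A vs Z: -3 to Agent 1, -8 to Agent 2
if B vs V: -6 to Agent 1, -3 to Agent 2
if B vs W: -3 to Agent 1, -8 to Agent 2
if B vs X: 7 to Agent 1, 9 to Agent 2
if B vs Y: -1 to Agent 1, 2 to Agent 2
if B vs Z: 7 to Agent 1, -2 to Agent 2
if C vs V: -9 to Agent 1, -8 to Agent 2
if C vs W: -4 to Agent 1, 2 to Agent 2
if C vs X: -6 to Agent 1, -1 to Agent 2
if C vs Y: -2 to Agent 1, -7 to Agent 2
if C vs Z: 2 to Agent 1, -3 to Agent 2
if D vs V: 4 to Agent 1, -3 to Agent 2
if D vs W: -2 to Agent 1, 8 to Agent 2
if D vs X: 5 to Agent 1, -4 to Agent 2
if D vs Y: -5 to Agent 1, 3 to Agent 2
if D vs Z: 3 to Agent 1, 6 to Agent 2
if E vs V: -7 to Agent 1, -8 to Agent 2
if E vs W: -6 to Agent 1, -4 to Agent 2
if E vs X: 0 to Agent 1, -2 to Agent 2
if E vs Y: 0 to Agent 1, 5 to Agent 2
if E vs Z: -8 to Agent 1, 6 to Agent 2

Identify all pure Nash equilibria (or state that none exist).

(A, W) and (B, X)

A profile is a Nash equilibrium when each player is best-responding to the other.
Agent 1's best responses — vs V: D (payoff 4); vs W: A (payoff 8); vs X: B (payoff 7); vs Y: A (payoff 5); vs Z: B (payoff 7).
Agent 2's best responses — vs A: W (payoff 4); vs B: X (payoff 9); vs C: W (payoff 2); vs D: W (payoff 8); vs E: Z (payoff 6).
Mutual best responses occur at (A, W) and (B, X); at each, neither player gains by switching.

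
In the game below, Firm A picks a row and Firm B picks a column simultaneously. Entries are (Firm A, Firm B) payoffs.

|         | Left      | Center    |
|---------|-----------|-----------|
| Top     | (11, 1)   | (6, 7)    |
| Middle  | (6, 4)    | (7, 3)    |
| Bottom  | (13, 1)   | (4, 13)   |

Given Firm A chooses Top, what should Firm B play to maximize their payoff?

Center

With Firm A fixed at Top, Firm B's payoffs are: Left → 1, Center → 7.
The maximum is 7, achieved by Center.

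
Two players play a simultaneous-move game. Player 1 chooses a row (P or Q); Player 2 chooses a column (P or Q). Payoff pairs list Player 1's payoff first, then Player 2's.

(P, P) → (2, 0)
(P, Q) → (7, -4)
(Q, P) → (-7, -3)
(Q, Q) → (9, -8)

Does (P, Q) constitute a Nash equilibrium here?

Holding Player 2 at Q: Player 1 gets 7 from P but could get 9 by switching to Q. Player 1 has a profitable deviation.

No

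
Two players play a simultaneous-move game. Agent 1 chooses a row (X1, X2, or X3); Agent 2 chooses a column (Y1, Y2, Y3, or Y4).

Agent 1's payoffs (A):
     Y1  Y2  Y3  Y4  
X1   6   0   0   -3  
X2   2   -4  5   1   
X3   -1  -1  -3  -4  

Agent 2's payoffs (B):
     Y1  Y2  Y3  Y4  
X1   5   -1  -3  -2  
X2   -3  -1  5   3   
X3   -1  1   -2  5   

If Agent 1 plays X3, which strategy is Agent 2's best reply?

With Agent 1 fixed at X3, Agent 2's payoffs are: Y1 → -1, Y2 → 1, Y3 → -2, Y4 → 5.
The maximum is 5, achieved by Y4.

Y4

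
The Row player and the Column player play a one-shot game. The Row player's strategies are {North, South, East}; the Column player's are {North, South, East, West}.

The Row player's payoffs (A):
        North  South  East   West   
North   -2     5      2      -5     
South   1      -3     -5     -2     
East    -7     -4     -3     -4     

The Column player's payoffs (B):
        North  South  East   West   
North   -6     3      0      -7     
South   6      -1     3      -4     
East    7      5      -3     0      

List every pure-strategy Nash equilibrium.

A profile is a Nash equilibrium when each player is best-responding to the other.
The Row player's best responses — vs North: South (payoff 1); vs South: North (payoff 5); vs East: North (payoff 2); vs West: South (payoff -2).
The Column player's best responses — vs North: South (payoff 3); vs South: North (payoff 6); vs East: North (payoff 7).
Mutual best responses occur at (North, South) and (South, North); at each, neither player gains by switching.

(North, South) and (South, North)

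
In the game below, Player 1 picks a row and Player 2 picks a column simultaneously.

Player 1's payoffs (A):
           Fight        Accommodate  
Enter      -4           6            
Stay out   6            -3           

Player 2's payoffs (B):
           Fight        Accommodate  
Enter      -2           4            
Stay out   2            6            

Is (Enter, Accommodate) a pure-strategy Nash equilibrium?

Holding Player 2 at Accommodate: Player 1 gets 6 from Enter, versus -3 from Stay out. No profitable deviation for Player 1.
Holding Player 1 at Enter: Player 2 gets 4 from Accommodate, versus -2 from Fight. No profitable deviation for Player 2 either.

Yes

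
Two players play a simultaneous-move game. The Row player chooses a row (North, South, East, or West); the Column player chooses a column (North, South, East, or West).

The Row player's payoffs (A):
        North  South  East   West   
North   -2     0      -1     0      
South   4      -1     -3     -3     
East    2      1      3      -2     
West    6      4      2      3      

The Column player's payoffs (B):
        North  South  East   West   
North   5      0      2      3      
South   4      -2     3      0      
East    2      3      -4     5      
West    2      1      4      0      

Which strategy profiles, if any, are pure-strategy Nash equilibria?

No pure-strategy Nash equilibrium

Find each player's best response to every opponent strategy; NE are the intersections.
The Row player's best responses — vs North: West (payoff 6); vs South: West (payoff 4); vs East: East (payoff 3); vs West: West (payoff 3).
The Column player's best responses — vs North: North (payoff 5); vs South: North (payoff 4); vs East: West (payoff 5); vs West: East (payoff 4).
No cell has both players best-responding. For instance, the Row player's best reply to South is West, but against West the Column player prefers East over South.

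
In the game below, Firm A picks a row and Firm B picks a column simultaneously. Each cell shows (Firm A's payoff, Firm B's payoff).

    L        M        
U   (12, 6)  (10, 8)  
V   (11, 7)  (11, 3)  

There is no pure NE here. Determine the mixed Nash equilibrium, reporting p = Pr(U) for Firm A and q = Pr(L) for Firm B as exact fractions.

Each player's mixing probability is pinned down by making the *other* player indifferent.
Firm B indifferent between L and M: p·6 + (1−p)·7 = p·8 + (1−p)·3 ⟹ 7 + (-1)p = 3 + 5p ⟹ p = 2/3.
Firm A indifferent between U and V: q·12 + (1−q)·10 = q·11 + (1−q)·11 ⟹ 10 + 2q = 11 + 0q ⟹ q = 1/2.

p = 2/3, q = 1/2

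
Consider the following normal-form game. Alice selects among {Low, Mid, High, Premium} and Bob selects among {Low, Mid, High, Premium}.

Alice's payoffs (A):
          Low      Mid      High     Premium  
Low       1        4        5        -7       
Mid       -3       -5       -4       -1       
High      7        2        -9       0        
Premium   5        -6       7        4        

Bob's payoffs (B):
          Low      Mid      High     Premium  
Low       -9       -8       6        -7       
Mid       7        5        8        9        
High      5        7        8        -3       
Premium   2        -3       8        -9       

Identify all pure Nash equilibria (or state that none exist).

(Premium, High)

A profile is a Nash equilibrium when each player is best-responding to the other.
Alice's best responses — vs Low: High (payoff 7); vs Mid: Low (payoff 4); vs High: Premium (payoff 7); vs Premium: Premium (payoff 4).
Bob's best responses — vs Low: High (payoff 6); vs Mid: Premium (payoff 9); vs High: High (payoff 8); vs Premium: High (payoff 8).
The only mutual best response is (Premium, High); neither player gains by switching there.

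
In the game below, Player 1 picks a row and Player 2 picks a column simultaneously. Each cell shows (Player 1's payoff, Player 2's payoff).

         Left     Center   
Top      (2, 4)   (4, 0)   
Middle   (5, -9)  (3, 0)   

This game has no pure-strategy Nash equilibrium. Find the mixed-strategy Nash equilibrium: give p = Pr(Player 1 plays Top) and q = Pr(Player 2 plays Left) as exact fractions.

p = 9/13, q = 1/4

In a mixed NE each player is indifferent between their pure strategies, so the opponent's mix sets the indifference.
Player 2 indifferent between Left and Center: p·4 + (1−p)·(-9) = p·0 + (1−p)·0 ⟹ (-9) + 13p = 0 + 0p ⟹ p = 9/13.
Player 1 indifferent between Top and Middle: q·2 + (1−q)·4 = q·5 + (1−q)·3 ⟹ 4 + (-2)q = 3 + 2q ⟹ q = 1/4.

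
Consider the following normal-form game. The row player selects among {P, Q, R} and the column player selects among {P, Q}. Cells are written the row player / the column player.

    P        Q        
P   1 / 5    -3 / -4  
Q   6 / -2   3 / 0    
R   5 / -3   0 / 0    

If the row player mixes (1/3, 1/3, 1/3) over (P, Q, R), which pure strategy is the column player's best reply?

Compute the column player's expected payoff from each pure strategy against the given mix.
P: (1/3)·5 + (1/3)·(-2) + (1/3)·(-3) = 0
Q: (1/3)·(-4) + (1/3)·0 + (1/3)·0 = -4/3
Highest expected payoff is 0, from P.

P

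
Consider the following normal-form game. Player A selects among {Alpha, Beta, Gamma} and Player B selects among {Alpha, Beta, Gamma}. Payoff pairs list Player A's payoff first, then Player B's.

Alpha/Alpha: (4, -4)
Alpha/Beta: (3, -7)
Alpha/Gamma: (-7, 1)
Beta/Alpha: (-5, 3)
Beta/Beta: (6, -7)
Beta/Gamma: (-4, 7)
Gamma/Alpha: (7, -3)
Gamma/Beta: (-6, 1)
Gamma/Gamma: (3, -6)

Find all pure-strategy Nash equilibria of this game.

A profile is a Nash equilibrium when each player is best-responding to the other.
Player A's best responses — vs Alpha: Gamma (payoff 7); vs Beta: Beta (payoff 6); vs Gamma: Gamma (payoff 3).
Player B's best responses — vs Alpha: Gamma (payoff 1); vs Beta: Gamma (payoff 7); vs Gamma: Beta (payoff 1).
No cell has both players best-responding. For instance, Player A's best reply to Beta is Beta, but against Beta Player B prefers Gamma over Beta.

None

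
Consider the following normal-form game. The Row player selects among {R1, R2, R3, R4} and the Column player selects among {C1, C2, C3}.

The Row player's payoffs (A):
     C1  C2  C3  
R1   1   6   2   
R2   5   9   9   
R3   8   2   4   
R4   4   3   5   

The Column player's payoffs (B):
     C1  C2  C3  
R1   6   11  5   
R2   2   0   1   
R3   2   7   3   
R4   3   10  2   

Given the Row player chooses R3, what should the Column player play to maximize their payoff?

With the Row player fixed at R3, the Column player's payoffs are: C1 → 2, C2 → 7, C3 → 3.
The maximum is 7, achieved by C2.

C2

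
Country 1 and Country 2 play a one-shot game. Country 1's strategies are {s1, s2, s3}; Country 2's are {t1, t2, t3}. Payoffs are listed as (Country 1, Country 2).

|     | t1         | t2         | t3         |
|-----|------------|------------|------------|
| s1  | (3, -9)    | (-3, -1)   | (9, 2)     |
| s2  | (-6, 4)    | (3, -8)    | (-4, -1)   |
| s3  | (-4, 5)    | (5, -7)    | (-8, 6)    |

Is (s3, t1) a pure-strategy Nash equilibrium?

No

Holding Country 2 at t1: Country 1 gets -4 from s3 but could get 3 by switching to s1. Country 1 has a profitable deviation.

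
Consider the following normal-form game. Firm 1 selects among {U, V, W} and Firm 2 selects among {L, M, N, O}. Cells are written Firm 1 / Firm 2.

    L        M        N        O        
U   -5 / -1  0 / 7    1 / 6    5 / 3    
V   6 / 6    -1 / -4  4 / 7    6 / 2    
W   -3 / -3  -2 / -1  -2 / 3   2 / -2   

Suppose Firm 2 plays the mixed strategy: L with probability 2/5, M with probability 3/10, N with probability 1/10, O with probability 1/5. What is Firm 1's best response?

Firm 1's best reply maximizes expected payoff against the mix.
U: (2/5)·(-5) + (3/10)·0 + (1/10)·1 + (1/5)·5 = -9/10
V: (2/5)·6 + (3/10)·(-1) + (1/10)·4 + (1/5)·6 = 37/10
W: (2/5)·(-3) + (3/10)·(-2) + (1/10)·(-2) + (1/5)·2 = -8/5
Highest expected payoff is 37/10, from V.

V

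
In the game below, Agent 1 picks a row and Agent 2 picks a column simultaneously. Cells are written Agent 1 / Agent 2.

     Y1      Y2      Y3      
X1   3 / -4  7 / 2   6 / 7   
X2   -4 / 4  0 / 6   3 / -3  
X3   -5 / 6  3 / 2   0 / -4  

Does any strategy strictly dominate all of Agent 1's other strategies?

X1

Check whether one of Agent 1's strategies beats all alternatives regardless of what the opponent does.
X1 strictly dominates: vs Y1: 3 > each of {-4, -5}; vs Y2: 7 > each of {0, 3}; vs Y3: 6 > each of {3, 0}.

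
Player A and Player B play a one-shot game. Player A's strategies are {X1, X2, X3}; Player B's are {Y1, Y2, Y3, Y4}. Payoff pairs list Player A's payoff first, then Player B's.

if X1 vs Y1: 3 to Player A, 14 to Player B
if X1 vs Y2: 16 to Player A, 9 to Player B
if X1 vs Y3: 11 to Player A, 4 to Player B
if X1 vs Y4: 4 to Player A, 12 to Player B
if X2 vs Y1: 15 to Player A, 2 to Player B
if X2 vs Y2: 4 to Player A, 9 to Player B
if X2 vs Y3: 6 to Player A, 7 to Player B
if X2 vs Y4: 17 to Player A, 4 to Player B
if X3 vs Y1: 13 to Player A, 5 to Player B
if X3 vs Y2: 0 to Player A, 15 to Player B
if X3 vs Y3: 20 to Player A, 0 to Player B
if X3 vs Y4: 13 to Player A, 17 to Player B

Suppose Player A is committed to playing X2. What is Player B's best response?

With Player A fixed at X2, Player B's payoffs are: Y1 → 2, Y2 → 9, Y3 → 7, Y4 → 4.
The maximum is 9, achieved by Y2.

Y2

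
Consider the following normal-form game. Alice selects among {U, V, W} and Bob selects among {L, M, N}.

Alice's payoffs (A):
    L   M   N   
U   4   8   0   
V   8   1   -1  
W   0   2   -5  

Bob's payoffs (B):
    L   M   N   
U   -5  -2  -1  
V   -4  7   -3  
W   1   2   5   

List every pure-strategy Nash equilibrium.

(U, N)

A profile is a Nash equilibrium when each player is best-responding to the other.
Alice's best responses — vs L: V (payoff 8); vs M: U (payoff 8); vs N: U (payoff 0).
Bob's best responses — vs U: N (payoff -1); vs V: M (payoff 7); vs W: N (payoff 5).
The only mutual best response is (U, N); neither player gains by switching there.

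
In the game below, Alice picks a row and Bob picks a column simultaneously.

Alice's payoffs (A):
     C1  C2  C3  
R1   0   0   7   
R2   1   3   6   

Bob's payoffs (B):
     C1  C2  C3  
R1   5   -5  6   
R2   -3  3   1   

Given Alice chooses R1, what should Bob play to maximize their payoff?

With Alice fixed at R1, Bob's payoffs are: C1 → 5, C2 → -5, C3 → 6.
The maximum is 6, achieved by C3.

C3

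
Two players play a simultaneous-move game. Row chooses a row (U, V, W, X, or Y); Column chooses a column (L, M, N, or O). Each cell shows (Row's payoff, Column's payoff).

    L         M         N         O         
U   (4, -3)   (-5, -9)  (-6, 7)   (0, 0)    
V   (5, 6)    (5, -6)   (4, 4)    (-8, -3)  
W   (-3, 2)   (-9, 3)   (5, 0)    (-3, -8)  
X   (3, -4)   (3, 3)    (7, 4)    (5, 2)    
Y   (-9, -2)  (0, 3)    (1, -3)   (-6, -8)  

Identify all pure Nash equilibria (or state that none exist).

Find each player's best response to every opponent strategy; NE are the intersections.
Row's best responses — vs L: V (payoff 5); vs M: V (payoff 5); vs N: X (payoff 7); vs O: X (payoff 5).
Column's best responses — vs U: N (payoff 7); vs V: L (payoff 6); vs W: M (payoff 3); vs X: N (payoff 4); vs Y: M (payoff 3).
Mutual best responses occur at (V, L) and (X, N); at each, neither player gains by switching.

(V, L) and (X, N)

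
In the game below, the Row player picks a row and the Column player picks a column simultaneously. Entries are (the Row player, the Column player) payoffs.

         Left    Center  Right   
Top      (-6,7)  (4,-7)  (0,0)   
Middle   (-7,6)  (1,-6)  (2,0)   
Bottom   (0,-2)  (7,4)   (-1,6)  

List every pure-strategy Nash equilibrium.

There is no pure-strategy Nash equilibrium

A profile is a Nash equilibrium when each player is best-responding to the other.
The Row player's best responses — vs Left: Bottom (payoff 0); vs Center: Bottom (payoff 7); vs Right: Middle (payoff 2).
The Column player's best responses — vs Top: Left (payoff 7); vs Middle: Left (payoff 6); vs Bottom: Right (payoff 6).
No cell has both players best-responding. For instance, the Row player's best reply to Left is Bottom, but against Bottom the Column player prefers Right over Left.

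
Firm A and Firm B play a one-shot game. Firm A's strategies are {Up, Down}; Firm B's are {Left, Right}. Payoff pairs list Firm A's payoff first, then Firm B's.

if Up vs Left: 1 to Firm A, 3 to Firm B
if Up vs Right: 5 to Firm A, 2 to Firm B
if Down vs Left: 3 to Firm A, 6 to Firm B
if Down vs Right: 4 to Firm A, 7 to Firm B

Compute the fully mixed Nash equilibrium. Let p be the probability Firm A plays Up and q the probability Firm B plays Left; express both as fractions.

p = 1/2, q = 1/3

In a mixed NE each player is indifferent between their pure strategies, so the opponent's mix sets the indifference.
Firm B indifferent between Left and Right: p·3 + (1−p)·6 = p·2 + (1−p)·7 ⟹ 6 + (-3)p = 7 + (-5)p ⟹ p = 1/2.
Firm A indifferent between Up and Down: q·1 + (1−q)·5 = q·3 + (1−q)·4 ⟹ 5 + (-4)q = 4 + (-1)q ⟹ q = 1/3.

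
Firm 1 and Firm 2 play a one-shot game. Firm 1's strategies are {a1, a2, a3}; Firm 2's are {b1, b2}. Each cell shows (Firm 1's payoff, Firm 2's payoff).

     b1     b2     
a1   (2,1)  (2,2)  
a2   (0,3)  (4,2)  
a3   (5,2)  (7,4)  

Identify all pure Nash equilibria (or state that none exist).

A profile is a Nash equilibrium when each player is best-responding to the other.
Firm 1's best responses — vs b1: a3 (payoff 5); vs b2: a3 (payoff 7).
Firm 2's best responses — vs a1: b2 (payoff 2); vs a2: b1 (payoff 3); vs a3: b2 (payoff 4).
The only mutual best response is (a3, b2); neither player gains by switching there.

(a3, b2)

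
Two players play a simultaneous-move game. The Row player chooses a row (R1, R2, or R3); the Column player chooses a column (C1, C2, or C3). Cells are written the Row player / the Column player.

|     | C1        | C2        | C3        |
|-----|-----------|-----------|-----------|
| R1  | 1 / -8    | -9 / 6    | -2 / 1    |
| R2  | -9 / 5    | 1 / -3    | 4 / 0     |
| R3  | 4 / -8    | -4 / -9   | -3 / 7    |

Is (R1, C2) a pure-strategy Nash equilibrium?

No

Holding the Column player at C2: the Row player gets -9 from R1 but could get 1 by switching to R2. The Row player has a profitable deviation.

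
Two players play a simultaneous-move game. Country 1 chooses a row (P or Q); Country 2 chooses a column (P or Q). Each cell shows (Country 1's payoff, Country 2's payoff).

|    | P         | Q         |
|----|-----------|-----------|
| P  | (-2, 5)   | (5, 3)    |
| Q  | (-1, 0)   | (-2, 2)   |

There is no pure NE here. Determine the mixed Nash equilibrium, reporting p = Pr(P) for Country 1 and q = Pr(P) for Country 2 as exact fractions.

p = 1/2, q = 7/8

In a mixed NE each player is indifferent between their pure strategies, so the opponent's mix sets the indifference.
Country 2 indifferent between P and Q: p·5 + (1−p)·0 = p·3 + (1−p)·2 ⟹ 0 + 5p = 2 + 1p ⟹ p = 1/2.
Country 1 indifferent between P and Q: q·(-2) + (1−q)·5 = q·(-1) + (1−q)·(-2) ⟹ 5 + (-7)q = (-2) + 1q ⟹ q = 7/8.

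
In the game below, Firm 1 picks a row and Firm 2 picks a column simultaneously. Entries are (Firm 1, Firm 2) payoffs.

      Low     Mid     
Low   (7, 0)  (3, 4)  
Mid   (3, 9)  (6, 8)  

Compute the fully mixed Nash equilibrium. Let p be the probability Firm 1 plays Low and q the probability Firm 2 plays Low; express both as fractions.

p = 1/5, q = 3/7

In a mixed NE each player is indifferent between their pure strategies, so the opponent's mix sets the indifference.
Firm 2 indifferent between Low and Mid: p·0 + (1−p)·9 = p·4 + (1−p)·8 ⟹ 9 + (-9)p = 8 + (-4)p ⟹ p = 1/5.
Firm 1 indifferent between Low and Mid: q·7 + (1−q)·3 = q·3 + (1−q)·6 ⟹ 3 + 4q = 6 + (-3)q ⟹ q = 3/7.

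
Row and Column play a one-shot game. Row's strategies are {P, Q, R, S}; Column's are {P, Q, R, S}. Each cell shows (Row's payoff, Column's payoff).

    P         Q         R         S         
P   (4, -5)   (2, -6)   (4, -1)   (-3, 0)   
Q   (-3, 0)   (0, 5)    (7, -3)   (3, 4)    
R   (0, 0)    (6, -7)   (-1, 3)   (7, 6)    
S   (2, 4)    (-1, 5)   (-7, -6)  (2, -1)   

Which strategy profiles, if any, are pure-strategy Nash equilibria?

Check mutual best responses: a cell is a NE iff neither player can gain by unilaterally deviating.
Row's best responses — vs P: P (payoff 4); vs Q: R (payoff 6); vs R: Q (payoff 7); vs S: R (payoff 7).
Column's best responses — vs P: S (payoff 0); vs Q: Q (payoff 5); vs R: S (payoff 6); vs S: Q (payoff 5).
The only mutual best response is (R, S); neither player gains by switching there.

(R, S)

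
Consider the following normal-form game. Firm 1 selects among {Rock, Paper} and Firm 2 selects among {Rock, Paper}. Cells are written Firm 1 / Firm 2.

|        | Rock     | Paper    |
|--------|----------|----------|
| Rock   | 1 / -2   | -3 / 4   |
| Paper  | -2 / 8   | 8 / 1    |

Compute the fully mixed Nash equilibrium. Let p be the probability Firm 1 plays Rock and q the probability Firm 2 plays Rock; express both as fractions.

In a mixed NE each player is indifferent between their pure strategies, so the opponent's mix sets the indifference.
Firm 2 indifferent between Rock and Paper: p·(-2) + (1−p)·8 = p·4 + (1−p)·1 ⟹ 8 + (-10)p = 1 + 3p ⟹ p = 7/13.
Firm 1 indifferent between Rock and Paper: q·1 + (1−q)·(-3) = q·(-2) + (1−q)·8 ⟹ (-3) + 4q = 8 + (-10)q ⟹ q = 11/14.

p = 7/13, q = 11/14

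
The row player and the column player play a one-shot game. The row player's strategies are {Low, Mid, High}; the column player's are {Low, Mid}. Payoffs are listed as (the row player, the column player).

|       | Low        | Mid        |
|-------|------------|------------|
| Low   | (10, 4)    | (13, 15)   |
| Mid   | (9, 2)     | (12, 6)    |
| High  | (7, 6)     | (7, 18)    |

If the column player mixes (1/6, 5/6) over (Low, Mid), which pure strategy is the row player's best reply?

Low

The row player's best reply maximizes expected payoff against the mix.
Low: (1/6)·10 + (5/6)·13 = 25/2
Mid: (1/6)·9 + (5/6)·12 = 23/2
High: (1/6)·7 + (5/6)·7 = 7
Highest expected payoff is 25/2, from Low.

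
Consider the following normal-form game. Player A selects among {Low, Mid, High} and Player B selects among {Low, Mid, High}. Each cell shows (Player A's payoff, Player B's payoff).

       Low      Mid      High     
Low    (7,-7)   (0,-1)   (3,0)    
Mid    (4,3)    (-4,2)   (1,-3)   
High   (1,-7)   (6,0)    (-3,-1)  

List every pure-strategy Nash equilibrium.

A profile is a Nash equilibrium when each player is best-responding to the other.
Player A's best responses — vs Low: Low (payoff 7); vs Mid: High (payoff 6); vs High: Low (payoff 3).
Player B's best responses — vs Low: High (payoff 0); vs Mid: Low (payoff 3); vs High: Mid (payoff 0).
Mutual best responses occur at (Low, High) and (High, Mid); at each, neither player gains by switching.

(Low, High) and (High, Mid)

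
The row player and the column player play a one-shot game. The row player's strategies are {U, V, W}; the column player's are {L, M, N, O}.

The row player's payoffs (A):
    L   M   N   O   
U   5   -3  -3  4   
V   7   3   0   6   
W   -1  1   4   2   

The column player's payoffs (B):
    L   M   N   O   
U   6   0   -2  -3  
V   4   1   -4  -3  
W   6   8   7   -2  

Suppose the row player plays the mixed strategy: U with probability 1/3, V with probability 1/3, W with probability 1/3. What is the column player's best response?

L

The column player's best reply maximizes expected payoff against the mix.
L: (1/3)·6 + (1/3)·4 + (1/3)·6 = 16/3
M: (1/3)·0 + (1/3)·1 + (1/3)·8 = 3
N: (1/3)·(-2) + (1/3)·(-4) + (1/3)·7 = 1/3
O: (1/3)·(-3) + (1/3)·(-3) + (1/3)·(-2) = -8/3
Highest expected payoff is 16/3, from L.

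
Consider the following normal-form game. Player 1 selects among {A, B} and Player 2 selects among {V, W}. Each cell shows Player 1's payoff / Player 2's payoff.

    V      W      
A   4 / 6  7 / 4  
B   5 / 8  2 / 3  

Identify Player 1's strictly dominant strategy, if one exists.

None

Check whether one of Player 1's strategies beats all alternatives regardless of what the opponent does.
A is not dominant: against V, B gives 5 > 4.
B is not dominant: against W, A gives 7 > 2.
No single strategy is best against every opponent action.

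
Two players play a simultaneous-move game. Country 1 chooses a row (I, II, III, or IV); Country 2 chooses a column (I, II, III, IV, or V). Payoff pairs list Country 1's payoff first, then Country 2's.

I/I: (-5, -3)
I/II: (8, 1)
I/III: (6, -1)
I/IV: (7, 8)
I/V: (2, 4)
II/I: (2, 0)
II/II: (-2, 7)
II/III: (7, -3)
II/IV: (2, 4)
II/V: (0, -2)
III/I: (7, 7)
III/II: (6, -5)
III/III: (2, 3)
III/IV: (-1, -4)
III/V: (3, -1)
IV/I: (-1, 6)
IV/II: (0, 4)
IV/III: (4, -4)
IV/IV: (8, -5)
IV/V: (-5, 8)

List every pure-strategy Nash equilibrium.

Find each player's best response to every opponent strategy; NE are the intersections.
Country 1's best responses — vs I: III (payoff 7); vs II: I (payoff 8); vs III: II (payoff 7); vs IV: IV (payoff 8); vs V: III (payoff 3).
Country 2's best responses — vs I: IV (payoff 8); vs II: II (payoff 7); vs III: I (payoff 7); vs IV: V (payoff 8).
The only mutual best response is (III, I); neither player gains by switching there.

(III, I)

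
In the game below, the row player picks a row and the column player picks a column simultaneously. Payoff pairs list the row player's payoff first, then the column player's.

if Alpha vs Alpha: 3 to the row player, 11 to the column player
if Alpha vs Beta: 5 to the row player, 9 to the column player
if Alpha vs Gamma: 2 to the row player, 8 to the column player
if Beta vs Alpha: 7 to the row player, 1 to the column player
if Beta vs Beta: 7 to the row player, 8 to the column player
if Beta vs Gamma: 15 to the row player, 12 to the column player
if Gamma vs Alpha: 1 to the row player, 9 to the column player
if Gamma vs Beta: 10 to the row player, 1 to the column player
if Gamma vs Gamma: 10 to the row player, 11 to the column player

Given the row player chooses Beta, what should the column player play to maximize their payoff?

With the row player fixed at Beta, the column player's payoffs are: Alpha → 1, Beta → 8, Gamma → 12.
The maximum is 12, achieved by Gamma.

Gamma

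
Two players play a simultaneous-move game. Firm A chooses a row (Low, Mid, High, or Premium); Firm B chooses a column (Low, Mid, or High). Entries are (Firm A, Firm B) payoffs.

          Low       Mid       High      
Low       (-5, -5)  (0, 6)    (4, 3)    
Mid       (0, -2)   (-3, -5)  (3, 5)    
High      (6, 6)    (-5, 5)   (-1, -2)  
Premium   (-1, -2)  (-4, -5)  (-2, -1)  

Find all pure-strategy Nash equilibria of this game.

(Low, Mid) and (High, Low)

Find each player's best response to every opponent strategy; NE are the intersections.
Firm A's best responses — vs Low: High (payoff 6); vs Mid: Low (payoff 0); vs High: Low (payoff 4).
Firm B's best responses — vs Low: Mid (payoff 6); vs Mid: High (payoff 5); vs High: Low (payoff 6); vs Premium: High (payoff -1).
Mutual best responses occur at (Low, Mid) and (High, Low); at each, neither player gains by switching.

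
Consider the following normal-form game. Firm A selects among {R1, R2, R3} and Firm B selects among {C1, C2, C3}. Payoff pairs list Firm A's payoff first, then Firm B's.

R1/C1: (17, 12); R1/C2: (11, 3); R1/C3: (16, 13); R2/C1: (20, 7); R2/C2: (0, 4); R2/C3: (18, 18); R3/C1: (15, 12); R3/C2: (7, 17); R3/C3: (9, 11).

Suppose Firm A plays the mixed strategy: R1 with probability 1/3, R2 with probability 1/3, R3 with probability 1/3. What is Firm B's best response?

C3

Firm B's best reply maximizes expected payoff against the mix.
C1: (1/3)·12 + (1/3)·7 + (1/3)·12 = 31/3
C2: (1/3)·3 + (1/3)·4 + (1/3)·17 = 8
C3: (1/3)·13 + (1/3)·18 + (1/3)·11 = 14
Highest expected payoff is 14, from C3.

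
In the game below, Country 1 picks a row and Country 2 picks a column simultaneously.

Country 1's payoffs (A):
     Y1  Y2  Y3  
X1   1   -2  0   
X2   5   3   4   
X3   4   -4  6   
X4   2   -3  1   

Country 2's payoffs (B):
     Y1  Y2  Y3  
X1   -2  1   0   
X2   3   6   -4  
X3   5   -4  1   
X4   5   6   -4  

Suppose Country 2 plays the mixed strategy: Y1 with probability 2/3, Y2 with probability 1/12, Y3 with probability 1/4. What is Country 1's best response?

X2

Country 1's best reply maximizes expected payoff against the mix.
X1: (2/3)·1 + (1/12)·(-2) + (1/4)·0 = 1/2
X2: (2/3)·5 + (1/12)·3 + (1/4)·4 = 55/12
X3: (2/3)·4 + (1/12)·(-4) + (1/4)·6 = 23/6
X4: (2/3)·2 + (1/12)·(-3) + (1/4)·1 = 4/3
Highest expected payoff is 55/12, from X2.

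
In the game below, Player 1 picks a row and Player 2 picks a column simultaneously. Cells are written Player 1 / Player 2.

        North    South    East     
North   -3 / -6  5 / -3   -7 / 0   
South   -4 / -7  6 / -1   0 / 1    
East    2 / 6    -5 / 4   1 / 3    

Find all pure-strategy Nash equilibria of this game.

(East, North)

Check mutual best responses: a cell is a NE iff neither player can gain by unilaterally deviating.
Player 1's best responses — vs North: East (payoff 2); vs South: South (payoff 6); vs East: East (payoff 1).
Player 2's best responses — vs North: East (payoff 0); vs South: East (payoff 1); vs East: North (payoff 6).
The only mutual best response is (East, North); neither player gains by switching there.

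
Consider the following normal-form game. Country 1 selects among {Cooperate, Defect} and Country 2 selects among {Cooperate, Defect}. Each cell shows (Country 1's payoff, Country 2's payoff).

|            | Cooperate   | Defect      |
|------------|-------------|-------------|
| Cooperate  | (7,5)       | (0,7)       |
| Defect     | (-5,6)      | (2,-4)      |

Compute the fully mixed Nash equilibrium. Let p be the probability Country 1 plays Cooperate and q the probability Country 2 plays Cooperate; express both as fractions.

p = 5/6, q = 1/7

Each player's mixing probability is pinned down by making the *other* player indifferent.
Country 2 indifferent between Cooperate and Defect: p·5 + (1−p)·6 = p·7 + (1−p)·(-4) ⟹ 6 + (-1)p = (-4) + 11p ⟹ p = 5/6.
Country 1 indifferent between Cooperate and Defect: q·7 + (1−q)·0 = q·(-5) + (1−q)·2 ⟹ 0 + 7q = 2 + (-7)q ⟹ q = 1/7.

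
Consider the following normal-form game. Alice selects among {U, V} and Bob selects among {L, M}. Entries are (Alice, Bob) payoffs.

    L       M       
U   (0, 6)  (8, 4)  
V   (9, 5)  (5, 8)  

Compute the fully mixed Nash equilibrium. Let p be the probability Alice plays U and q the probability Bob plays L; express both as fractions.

In a mixed NE each player is indifferent between their pure strategies, so the opponent's mix sets the indifference.
Bob indifferent between L and M: p·6 + (1−p)·5 = p·4 + (1−p)·8 ⟹ 5 + 1p = 8 + (-4)p ⟹ p = 3/5.
Alice indifferent between U and V: q·0 + (1−q)·8 = q·9 + (1−q)·5 ⟹ 8 + (-8)q = 5 + 4q ⟹ q = 1/4.

p = 3/5, q = 1/4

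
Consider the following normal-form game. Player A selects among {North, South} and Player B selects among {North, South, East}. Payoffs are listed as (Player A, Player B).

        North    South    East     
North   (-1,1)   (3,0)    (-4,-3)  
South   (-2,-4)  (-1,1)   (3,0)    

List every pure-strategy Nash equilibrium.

A profile is a Nash equilibrium when each player is best-responding to the other.
Player A's best responses — vs North: North (payoff -1); vs South: North (payoff 3); vs East: South (payoff 3).
Player B's best responses — vs North: North (payoff 1); vs South: South (payoff 1).
The only mutual best response is (North, North); neither player gains by switching there.

(North, North)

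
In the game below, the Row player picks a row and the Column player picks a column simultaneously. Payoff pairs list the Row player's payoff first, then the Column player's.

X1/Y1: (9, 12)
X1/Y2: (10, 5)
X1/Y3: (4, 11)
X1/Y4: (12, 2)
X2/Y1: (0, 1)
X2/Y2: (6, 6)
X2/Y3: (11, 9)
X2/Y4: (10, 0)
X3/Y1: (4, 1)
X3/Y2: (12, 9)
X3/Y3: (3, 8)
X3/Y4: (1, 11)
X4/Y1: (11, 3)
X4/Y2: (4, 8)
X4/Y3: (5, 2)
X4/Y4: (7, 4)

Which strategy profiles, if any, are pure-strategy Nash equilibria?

(X2, Y3)

Check mutual best responses: a cell is a NE iff neither player can gain by unilaterally deviating.
The Row player's best responses — vs Y1: X4 (payoff 11); vs Y2: X3 (payoff 12); vs Y3: X2 (payoff 11); vs Y4: X1 (payoff 12).
The Column player's best responses — vs X1: Y1 (payoff 12); vs X2: Y3 (payoff 9); vs X3: Y4 (payoff 11); vs X4: Y2 (payoff 8).
The only mutual best response is (X2, Y3); neither player gains by switching there.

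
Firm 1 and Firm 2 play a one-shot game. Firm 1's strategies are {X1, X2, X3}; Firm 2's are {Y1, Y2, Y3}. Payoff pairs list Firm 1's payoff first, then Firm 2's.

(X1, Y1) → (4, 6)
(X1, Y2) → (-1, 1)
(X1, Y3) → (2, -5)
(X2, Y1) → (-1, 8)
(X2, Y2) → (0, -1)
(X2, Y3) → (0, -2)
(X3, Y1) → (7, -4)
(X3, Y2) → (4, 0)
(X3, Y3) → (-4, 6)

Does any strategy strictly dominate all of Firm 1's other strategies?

None

Check whether one of Firm 1's strategies beats all alternatives regardless of what the opponent does.
X1 is not dominant: against Y1, X3 gives 7 > 4.
X2 is not dominant: against Y1, X1 gives 4 > -1.
X3 is not dominant: against Y3, X1 gives 2 > -4.
No single strategy is best against every opponent action.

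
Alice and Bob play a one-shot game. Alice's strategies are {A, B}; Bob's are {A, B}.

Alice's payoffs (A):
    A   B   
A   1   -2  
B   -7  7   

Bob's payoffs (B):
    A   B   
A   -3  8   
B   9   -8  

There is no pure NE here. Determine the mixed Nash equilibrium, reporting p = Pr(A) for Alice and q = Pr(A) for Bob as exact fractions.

p = 17/28, q = 9/17

In a mixed NE each player is indifferent between their pure strategies, so the opponent's mix sets the indifference.
Bob indifferent between A and B: p·(-3) + (1−p)·9 = p·8 + (1−p)·(-8) ⟹ 9 + (-12)p = (-8) + 16p ⟹ p = 17/28.
Alice indifferent between A and B: q·1 + (1−q)·(-2) = q·(-7) + (1−q)·7 ⟹ (-2) + 3q = 7 + (-14)q ⟹ q = 9/17.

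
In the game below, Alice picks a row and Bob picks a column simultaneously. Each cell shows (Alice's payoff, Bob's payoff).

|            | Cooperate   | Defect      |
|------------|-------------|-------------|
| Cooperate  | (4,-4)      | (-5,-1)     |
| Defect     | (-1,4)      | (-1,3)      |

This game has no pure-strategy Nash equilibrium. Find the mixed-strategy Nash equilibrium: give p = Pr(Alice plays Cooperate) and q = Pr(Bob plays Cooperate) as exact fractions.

In a mixed NE each player is indifferent between their pure strategies, so the opponent's mix sets the indifference.
Bob indifferent between Cooperate and Defect: p·(-4) + (1−p)·4 = p·(-1) + (1−p)·3 ⟹ 4 + (-8)p = 3 + (-4)p ⟹ p = 1/4.
Alice indifferent between Cooperate and Defect: q·4 + (1−q)·(-5) = q·(-1) + (1−q)·(-1) ⟹ (-5) + 9q = (-1) + 0q ⟹ q = 4/9.

p = 1/4, q = 4/9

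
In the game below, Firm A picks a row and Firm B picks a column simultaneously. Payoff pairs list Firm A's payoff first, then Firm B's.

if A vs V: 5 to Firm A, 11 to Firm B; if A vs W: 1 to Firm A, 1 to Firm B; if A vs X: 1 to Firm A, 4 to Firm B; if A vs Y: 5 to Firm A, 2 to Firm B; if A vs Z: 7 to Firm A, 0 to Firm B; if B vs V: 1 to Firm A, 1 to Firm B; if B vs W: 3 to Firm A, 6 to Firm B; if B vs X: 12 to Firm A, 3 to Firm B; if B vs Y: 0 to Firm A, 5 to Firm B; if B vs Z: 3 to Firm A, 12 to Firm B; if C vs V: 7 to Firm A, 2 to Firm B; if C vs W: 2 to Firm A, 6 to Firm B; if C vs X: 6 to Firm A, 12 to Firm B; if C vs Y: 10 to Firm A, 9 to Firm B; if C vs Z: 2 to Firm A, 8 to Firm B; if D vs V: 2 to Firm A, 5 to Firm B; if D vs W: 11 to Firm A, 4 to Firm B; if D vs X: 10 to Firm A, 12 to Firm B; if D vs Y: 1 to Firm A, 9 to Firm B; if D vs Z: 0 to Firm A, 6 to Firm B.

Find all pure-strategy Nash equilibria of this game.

Check mutual best responses: a cell is a NE iff neither player can gain by unilaterally deviating.
Firm A's best responses — vs V: C (payoff 7); vs W: D (payoff 11); vs X: B (payoff 12); vs Y: C (payoff 10); vs Z: A (payoff 7).
Firm B's best responses — vs A: V (payoff 11); vs B: Z (payoff 12); vs C: X (payoff 12); vs D: X (payoff 12).
No cell has both players best-responding. For instance, Firm A's best reply to W is D, but against D Firm B prefers X over W.

No pure-strategy Nash equilibrium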